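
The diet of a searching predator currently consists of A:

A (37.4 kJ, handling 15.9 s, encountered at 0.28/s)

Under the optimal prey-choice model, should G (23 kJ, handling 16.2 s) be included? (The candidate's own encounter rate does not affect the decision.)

No

Intake rate on the current diet: R = (0.28×37.4) / (1 + 0.28×15.9) = 10.47/5.452 = 1.921 kJ/s.
G: E/h = 23/16.2 = 1.42 kJ/s.
Since 1.42 < R, time spent handling G is better spent searching.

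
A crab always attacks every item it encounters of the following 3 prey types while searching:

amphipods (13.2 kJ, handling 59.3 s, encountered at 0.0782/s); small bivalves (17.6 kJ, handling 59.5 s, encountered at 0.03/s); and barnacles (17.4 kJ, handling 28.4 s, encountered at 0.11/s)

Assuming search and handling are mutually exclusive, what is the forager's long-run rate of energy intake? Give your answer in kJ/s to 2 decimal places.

0.33 kJ/s

R = Σλ_iE_i / (1 + Σλ_ih_i)
Numerator: 0.0782×13.2 + 0.03×17.6 + 0.11×17.4 = 3.474
Denominator: 1 + 0.0782×59.3 + 0.03×59.5 + 0.11×28.4 = 10.55
R = 3.474/10.55 = 0.3294 kJ/s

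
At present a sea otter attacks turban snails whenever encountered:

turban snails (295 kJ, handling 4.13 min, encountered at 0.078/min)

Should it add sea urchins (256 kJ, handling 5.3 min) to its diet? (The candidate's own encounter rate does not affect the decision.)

Yes

Current rate: (0.078×295)/(1 + 0.078×4.13) = 17.4 kJ/min.
Profitability of sea urchins: 256/5.3 = 48.3 kJ/min.
48.3 > 17.4, so adding sea urchins raises the average — include it.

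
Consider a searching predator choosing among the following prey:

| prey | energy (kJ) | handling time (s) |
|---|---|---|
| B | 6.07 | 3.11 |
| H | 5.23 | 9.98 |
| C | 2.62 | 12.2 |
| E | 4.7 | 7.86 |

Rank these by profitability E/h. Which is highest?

B

In descending order of E/h:
B: 6.07/3.11 = 1.95 kJ/s
E: 4.7/7.86 = 0.598 kJ/s
H: 5.23/9.98 = 0.524 kJ/s
C: 2.62/12.2 = 0.215 kJ/s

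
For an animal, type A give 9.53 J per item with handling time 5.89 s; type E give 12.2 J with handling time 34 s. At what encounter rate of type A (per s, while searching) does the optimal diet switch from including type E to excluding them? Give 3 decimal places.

The zero-one rule: include type E iff E₂/h₂ > λE₁/(1+λh₁). Equality gives the switch point.
λE₁h₂ = E₂ + λE₂h₁ ⇒ λ = E₂/(E₁h₂ − E₂h₁) = 12.2/(324 − 71.86) = 0.04838 per s.

0.048 per s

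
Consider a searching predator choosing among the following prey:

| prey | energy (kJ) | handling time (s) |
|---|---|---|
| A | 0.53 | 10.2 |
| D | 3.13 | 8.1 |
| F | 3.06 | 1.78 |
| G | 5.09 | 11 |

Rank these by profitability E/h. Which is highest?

Profitability E/h (kJ/s): A = 0.53/10.2 = 0.052, D = 3.13/8.1 = 0.386, F = 3.06/1.78 = 1.72, G = 5.09/11 = 0.463.
Ranked: F > G > D > A.

F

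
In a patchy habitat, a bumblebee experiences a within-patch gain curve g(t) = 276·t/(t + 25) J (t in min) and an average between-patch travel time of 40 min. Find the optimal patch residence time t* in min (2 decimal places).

Maximise g(t)/(T+t): set derivative to zero → g'(t)(T+t) = g(t).
g'(t) = 276·25/(t + 25)². Setting 276·25/(t+25)² = 276t/[(t+25)(40+t)] gives 25(40+t) = t(t+25), so t² = 25×40 = 1000.
t* = √1000 = 31.62 min.

31.62 min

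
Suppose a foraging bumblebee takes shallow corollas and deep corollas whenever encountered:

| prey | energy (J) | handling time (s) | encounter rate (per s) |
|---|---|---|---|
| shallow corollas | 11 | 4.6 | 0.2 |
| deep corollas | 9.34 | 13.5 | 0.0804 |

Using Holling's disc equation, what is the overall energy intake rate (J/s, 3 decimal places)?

0.982 J/s

R = Σλ_iE_i / (1 + Σλ_ih_i)
Numerator: 0.2×11 + 0.0804×9.34 = 2.951
Denominator: 1 + 0.2×4.6 + 0.0804×13.5 = 3.005
R = 2.951/3.005 = 0.9819 J/s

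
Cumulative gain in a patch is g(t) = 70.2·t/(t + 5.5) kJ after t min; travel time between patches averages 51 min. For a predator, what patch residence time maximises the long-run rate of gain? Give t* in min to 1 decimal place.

16.7 min

By the marginal value theorem, leave when the instantaneous gain rate g'(t) equals the habitat-wide average g(t)/(T + t).
g'(t) = 70.2·5.5/(t + 5.5)². Setting 70.2·5.5/(t+5.5)² = 70.2t/[(t+5.5)(51+t)] gives 5.5(51+t) = t(t+5.5), so t² = 5.5×51 = 280.5.
t* = √280.5 = 16.75 min.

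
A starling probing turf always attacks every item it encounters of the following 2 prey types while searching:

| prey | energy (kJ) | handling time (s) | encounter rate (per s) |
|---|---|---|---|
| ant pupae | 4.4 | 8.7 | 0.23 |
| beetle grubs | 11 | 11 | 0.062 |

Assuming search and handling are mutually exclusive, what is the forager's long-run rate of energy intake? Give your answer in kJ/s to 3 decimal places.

0.460 kJ/s

R = (0.23×4.4 + 0.062×11) / (1 + 0.23×8.7 + 0.062×11) = 1.694/3.683 = 0.46 kJ/s.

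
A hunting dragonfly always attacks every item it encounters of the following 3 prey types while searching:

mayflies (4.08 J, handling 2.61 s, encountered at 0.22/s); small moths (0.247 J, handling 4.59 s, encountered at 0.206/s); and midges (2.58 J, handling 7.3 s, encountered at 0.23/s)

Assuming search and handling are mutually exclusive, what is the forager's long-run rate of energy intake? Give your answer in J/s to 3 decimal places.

R = (0.22×4.08 + 0.206×0.247 + 0.23×2.58) / (1 + 0.22×2.61 + 0.206×4.59 + 0.23×7.3) = 1.542/4.199 = 0.3672 J/s.

0.367 J/s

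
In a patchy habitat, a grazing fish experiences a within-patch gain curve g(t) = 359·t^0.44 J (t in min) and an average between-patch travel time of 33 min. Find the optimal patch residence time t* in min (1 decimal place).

By the marginal value theorem, leave when the instantaneous gain rate g'(t) equals the habitat-wide average g(t)/(T + t).
g'(t) = 0.44·359·t^-0.56. Setting 0.44·359·t^-0.56 = 359·t^0.44/(33+t) gives 0.44(33+t) = t, so 0.56·t = 0.44×33.
t* = 0.44×33/0.56 = 25.93 min.

25.9 min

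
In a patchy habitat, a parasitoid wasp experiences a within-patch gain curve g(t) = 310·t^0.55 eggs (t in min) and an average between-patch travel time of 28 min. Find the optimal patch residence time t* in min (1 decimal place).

34.2 min

Optimal t* satisfies g'(t*) = g(t*)/(T + t*).
g'(t) = 0.55·310·t^-0.45. Setting 0.55·310·t^-0.45 = 310·t^0.55/(28+t) gives 0.55(28+t) = t, so 0.45·t = 0.55×28.
t* = 0.55×28/0.45 = 34.22 min.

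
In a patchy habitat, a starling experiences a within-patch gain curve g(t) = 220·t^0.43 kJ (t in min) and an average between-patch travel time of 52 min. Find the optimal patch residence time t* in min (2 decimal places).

39.23 min

Optimal t* satisfies g'(t*) = g(t*)/(T + t*).
g'(t) = 0.43·220·t^-0.57. Setting 0.43·220·t^-0.57 = 220·t^0.43/(52+t) gives 0.43(52+t) = t, so 0.57·t = 0.43×52.
t* = 0.43×52/0.57 = 39.23 min.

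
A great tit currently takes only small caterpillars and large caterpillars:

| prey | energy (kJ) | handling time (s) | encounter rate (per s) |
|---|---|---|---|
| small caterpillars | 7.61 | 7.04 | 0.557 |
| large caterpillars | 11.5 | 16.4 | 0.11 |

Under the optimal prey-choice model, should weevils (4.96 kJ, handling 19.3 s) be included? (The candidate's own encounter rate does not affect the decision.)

No

Intake rate on the current diet: R = (0.557×7.61 + 0.11×11.5) / (1 + 0.557×7.04 + 0.11×16.4) = 5.504/6.725 = 0.8184 kJ/s.
weevils: E/h = 4.96/19.3 = 0.257 kJ/s.
0.257 < 0.8184, so adding weevils would lower the average — exclude it.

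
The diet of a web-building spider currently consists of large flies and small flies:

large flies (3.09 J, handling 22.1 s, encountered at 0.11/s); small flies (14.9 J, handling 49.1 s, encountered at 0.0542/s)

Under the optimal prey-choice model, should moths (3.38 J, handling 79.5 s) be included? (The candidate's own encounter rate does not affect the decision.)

No

On large flies and small flies alone, R = ΣλE/(1+Σλh) = 1.147/6.092 = 0.1884 J/s.
Profitability of moths: 3.38/79.5 = 0.04252 J/s.
Since 0.04252 < R, time spent handling moths is better spent searching.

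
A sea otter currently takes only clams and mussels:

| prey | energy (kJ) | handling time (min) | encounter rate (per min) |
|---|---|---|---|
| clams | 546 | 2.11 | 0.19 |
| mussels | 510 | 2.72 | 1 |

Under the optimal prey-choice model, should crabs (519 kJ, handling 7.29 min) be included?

No

Intake rate on the current diet: R = (0.19×546 + 1×510) / (1 + 0.19×2.11 + 1×2.72) = 613.7/4.121 = 148.9 kJ/min.
crabs: E/h = 519/7.29 = 71.19 kJ/min.
Since 71.19 < R, time spent handling crabs is better spent searching.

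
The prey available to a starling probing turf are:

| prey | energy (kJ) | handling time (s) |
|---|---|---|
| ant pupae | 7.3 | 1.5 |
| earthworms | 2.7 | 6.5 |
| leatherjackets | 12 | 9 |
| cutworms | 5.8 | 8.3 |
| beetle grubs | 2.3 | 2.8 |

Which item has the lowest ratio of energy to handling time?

earthworms

Profitability E/h (kJ/s): ant pupae = 7.3/1.5 = 4.87, earthworms = 2.7/6.5 = 0.415, leatherjackets = 12/9 = 1.33, cutworms = 5.8/8.3 = 0.699, beetle grubs = 2.3/2.8 = 0.821.
Ranked: ant pupae > leatherjackets > beetle grubs > cutworms > earthworms.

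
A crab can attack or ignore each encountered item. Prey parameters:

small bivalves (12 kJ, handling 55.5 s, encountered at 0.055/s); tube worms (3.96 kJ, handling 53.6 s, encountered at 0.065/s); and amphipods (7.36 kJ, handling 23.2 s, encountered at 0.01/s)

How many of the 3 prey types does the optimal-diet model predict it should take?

E/h in descending order: amphipods 0.317, small bivalves 0.216, tube worms 0.0739 kJ/s. The optimal diet is the largest prefix of this list for which every included type satisfies E_i/h_i > R on the types above it.
Rate on top 1: 0.05974. small bivalves: 0.216 > 0.05974 → include.
Rate on top 2: 0.1712. tube worms: 0.0739 < 0.1712 → exclude; stop.
Optimal diet: amphipods, small bivalves — 2 of 3 types.

2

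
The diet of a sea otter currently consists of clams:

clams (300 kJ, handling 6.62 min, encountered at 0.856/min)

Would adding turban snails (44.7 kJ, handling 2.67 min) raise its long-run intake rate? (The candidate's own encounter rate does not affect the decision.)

Current rate: (0.856×300)/(1 + 0.856×6.62) = 38.52 kJ/min.
Profitability of turban snails: 44.7/2.67 = 16.74 kJ/min.
16.74 < 38.52, so adding turban snails would lower the average — exclude it.

No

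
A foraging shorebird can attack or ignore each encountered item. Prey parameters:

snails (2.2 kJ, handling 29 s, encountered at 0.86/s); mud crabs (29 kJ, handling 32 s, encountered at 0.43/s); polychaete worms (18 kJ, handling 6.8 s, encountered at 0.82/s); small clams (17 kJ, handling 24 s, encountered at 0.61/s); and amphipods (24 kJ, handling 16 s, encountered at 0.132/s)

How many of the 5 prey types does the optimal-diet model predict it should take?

1

Rank by E/h (kJ/s): polychaete worms 2.65, amphipods 1.5, mud crabs 0.906, small clams 0.708, snails 0.0759. Include each in turn until the next type's E/h falls below the running intake rate.
Rate on top 1: 2.245. amphipods: 1.5 < 2.245 → exclude; stop.
Optimal diet: polychaete worms — 1 of 5 types.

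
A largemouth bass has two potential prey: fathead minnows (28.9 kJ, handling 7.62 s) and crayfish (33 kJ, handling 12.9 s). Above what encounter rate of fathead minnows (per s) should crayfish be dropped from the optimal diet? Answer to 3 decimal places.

0.272 per s

At the threshold, the rate on fathead minnows alone equals the profitability of crayfish: λ·28.9/(1 + λ·7.62) = 33/12.9 = 2.558.
Rearranging, λ(28.9 − 2.558×7.62) = 2.558, so λ = 2.558/9.407 = 0.2719 per s.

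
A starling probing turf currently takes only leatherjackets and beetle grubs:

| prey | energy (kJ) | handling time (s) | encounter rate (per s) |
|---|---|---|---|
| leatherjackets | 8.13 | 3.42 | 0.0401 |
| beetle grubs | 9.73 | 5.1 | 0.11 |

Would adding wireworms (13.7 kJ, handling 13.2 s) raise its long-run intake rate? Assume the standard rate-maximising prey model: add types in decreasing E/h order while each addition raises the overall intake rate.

Yes

Current rate: (0.0401×8.13 + 0.11×9.73)/(1 + 0.0401×3.42 + 0.11×5.1) = 0.8223 kJ/s.
wireworms: E/h = 13.7/13.2 = 1.038 kJ/s.
1.038 > 0.8223, so adding wireworms raises the average — include it.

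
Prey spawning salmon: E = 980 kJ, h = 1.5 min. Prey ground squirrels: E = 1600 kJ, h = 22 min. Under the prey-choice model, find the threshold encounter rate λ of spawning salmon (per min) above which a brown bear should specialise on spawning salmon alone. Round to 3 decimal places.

0.084 per min

At the threshold, the rate on spawning salmon alone equals the profitability of ground squirrels: λ·980/(1 + λ·1.5) = 1600/22 = 72.73.
Rearranging, λ(980 − 72.73×1.5) = 72.73, so λ = 72.73/870.9 = 0.08351 per min.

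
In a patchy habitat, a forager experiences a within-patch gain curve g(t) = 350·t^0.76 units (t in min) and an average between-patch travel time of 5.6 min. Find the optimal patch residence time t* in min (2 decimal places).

By the marginal value theorem, leave when the instantaneous gain rate g'(t) equals the habitat-wide average g(t)/(T + t).
g'(t) = 0.76·350·t^-0.24. Setting 0.76·350·t^-0.24 = 350·t^0.76/(5.6+t) gives 0.76(5.6+t) = t, so 0.24·t = 0.76×5.6.
t* = 0.76×5.6/0.24 = 17.73 min.

17.73 min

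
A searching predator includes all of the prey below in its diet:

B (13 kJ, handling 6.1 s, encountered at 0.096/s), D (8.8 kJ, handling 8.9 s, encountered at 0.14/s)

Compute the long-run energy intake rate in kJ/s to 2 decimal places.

R = Σλ_iE_i / (1 + Σλ_ih_i)
Numerator: 0.096×13 + 0.14×8.8 = 2.48
Denominator: 1 + 0.096×6.1 + 0.14×8.9 = 2.832
R = 2.48/2.832 = 0.8758 kJ/s

0.88 kJ/s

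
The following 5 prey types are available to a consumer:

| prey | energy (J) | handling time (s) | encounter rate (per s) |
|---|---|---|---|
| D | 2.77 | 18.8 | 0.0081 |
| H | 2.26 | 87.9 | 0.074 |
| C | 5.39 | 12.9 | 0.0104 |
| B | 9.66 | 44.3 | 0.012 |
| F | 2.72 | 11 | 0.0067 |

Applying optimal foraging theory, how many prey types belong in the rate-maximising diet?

4

Rank by E/h (J/s): C 0.418, F 0.247, B 0.218, D 0.147, H 0.0257. Include each in turn until the next type's E/h falls below the running intake rate.
Rate on top 1: 0.04943. F: 0.247 > 0.04943 → include.
Rate on top 2: 0.0615. B: 0.218 > 0.0615 → include.
Rate on top 3: 0.1093. D: 0.147 > 0.1093 → include.
Rate on top 4: 0.1124. H: 0.0257 < 0.1124 → exclude; stop.
Optimal diet: C, F, B, D — 4 of 5 types.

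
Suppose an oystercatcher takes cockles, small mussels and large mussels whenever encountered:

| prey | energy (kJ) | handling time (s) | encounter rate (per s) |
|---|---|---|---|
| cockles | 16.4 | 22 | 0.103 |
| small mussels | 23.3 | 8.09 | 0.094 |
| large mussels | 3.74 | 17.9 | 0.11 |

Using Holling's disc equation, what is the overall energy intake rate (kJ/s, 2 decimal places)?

0.72 kJ/s

R = Σλ_iE_i / (1 + Σλ_ih_i)
Numerator: 0.103×16.4 + 0.094×23.3 + 0.11×3.74 = 4.291
Denominator: 1 + 0.103×22 + 0.094×8.09 + 0.11×17.9 = 5.995
R = 4.291/5.995 = 0.7157 kJ/s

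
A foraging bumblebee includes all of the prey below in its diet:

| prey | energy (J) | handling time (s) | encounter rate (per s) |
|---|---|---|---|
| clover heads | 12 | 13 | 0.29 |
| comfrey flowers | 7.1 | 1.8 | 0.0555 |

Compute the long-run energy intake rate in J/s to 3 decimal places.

0.796 J/s

R = (0.29×12 + 0.0555×7.1) / (1 + 0.29×13 + 0.0555×1.8) = 3.874/4.87 = 0.7955 J/s.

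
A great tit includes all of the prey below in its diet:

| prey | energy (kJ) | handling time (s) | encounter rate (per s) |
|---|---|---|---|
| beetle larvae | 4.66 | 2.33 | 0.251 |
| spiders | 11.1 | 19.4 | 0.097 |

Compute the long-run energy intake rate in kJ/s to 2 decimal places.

Energy encountered per unit search time: 0.251×4.66 + 0.097×11.1 = 2.246 kJ/s.
Handling time per unit search time: 0.251×2.33 + 0.097×19.4 = 2.467.
Rate = 2.246/(1 + 2.467) = 0.648 kJ/s.

0.65 kJ/s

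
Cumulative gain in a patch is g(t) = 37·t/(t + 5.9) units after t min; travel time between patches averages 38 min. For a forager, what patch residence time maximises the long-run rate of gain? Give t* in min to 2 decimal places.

Optimal t* satisfies g'(t*) = g(t*)/(T + t*).
g'(t) = 37·5.9/(t + 5.9)². Setting 37·5.9/(t+5.9)² = 37t/[(t+5.9)(38+t)] gives 5.9(38+t) = t(t+5.9), so t² = 5.9×38 = 224.2.
t* = √224.2 = 14.97 min.

14.97 min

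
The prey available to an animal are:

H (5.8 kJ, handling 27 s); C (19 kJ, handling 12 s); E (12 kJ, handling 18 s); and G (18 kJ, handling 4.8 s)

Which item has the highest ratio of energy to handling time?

Profitability E/h (kJ/s): H = 5.8/27 = 0.215, C = 19/12 = 1.58, E = 12/18 = 0.667, G = 18/4.8 = 3.75.
Ranked: G > C > E > H.

G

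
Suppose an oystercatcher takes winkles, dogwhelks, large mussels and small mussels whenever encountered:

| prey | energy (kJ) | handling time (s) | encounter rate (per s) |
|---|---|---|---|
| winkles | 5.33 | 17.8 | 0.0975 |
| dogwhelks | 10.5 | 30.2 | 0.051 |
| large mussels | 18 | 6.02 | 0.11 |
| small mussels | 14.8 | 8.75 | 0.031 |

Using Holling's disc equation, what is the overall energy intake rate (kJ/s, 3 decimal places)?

0.671 kJ/s

Energy encountered per unit search time: 0.0975×5.33 + 0.051×10.5 + 0.11×18 + 0.031×14.8 = 3.494 kJ/s.
Handling time per unit search time: 0.0975×17.8 + 0.051×30.2 + 0.11×6.02 + 0.031×8.75 = 4.209.
Rate = 3.494/(1 + 4.209) = 0.6707 kJ/s.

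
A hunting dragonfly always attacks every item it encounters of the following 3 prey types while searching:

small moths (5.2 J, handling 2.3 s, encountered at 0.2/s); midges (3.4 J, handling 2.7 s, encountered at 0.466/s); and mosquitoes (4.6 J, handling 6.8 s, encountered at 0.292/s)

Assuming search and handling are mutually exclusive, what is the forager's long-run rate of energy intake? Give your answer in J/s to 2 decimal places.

0.84 J/s

R = Σλ_iE_i / (1 + Σλ_ih_i)
Numerator: 0.2×5.2 + 0.466×3.4 + 0.292×4.6 = 3.968
Denominator: 1 + 0.2×2.3 + 0.466×2.7 + 0.292×6.8 = 4.704
R = 3.968/4.704 = 0.8435 J/s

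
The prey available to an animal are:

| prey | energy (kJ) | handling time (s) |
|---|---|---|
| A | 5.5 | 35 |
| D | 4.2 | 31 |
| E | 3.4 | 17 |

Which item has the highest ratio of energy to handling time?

E

In descending order of E/h:
E: 3.4/17 = 0.2 kJ/s
A: 5.5/35 = 0.157 kJ/s
D: 4.2/31 = 0.135 kJ/s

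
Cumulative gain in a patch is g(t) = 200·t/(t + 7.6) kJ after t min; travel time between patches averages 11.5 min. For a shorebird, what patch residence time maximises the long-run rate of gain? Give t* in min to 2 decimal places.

9.35 min

Optimal t* satisfies g'(t*) = g(t*)/(T + t*).
g'(t) = 200·7.6/(t + 7.6)². Setting 200·7.6/(t+7.6)² = 200t/[(t+7.6)(11.5+t)] gives 7.6(11.5+t) = t(t+7.6), so t² = 7.6×11.5 = 87.4.
t* = √87.4 = 9.349 min.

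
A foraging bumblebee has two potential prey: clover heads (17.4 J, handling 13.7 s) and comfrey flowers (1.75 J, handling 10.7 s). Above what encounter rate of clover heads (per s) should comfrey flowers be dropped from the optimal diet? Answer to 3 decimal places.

The zero-one rule: include comfrey flowers iff E₂/h₂ > λE₁/(1+λh₁). Equality gives the switch point.
λE₁h₂ = E₂ + λE₂h₁ ⇒ λ = E₂/(E₁h₂ − E₂h₁) = 1.75/(186.2 − 23.97) = 0.01079 per s.

0.011 per s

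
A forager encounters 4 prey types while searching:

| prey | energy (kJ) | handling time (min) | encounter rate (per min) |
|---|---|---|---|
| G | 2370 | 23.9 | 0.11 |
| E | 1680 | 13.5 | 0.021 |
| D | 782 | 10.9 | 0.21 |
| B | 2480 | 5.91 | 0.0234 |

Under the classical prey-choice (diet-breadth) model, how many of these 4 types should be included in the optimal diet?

Profitabilities (E/h, kJ/min): B 420, E 124, G 99.2, D 71.7. Add prey in this order while the next type's profitability exceeds the intake rate on those already taken.
Rate on top 1: 50.98. E: 124 > 50.98 → include.
Rate on top 2: 65.63. G: 99.2 > 65.63 → include.
Rate on top 3: 87.39. D: 71.7 < 87.39 → exclude; stop.
Optimal diet: B, E, G — 3 of 4 types.

3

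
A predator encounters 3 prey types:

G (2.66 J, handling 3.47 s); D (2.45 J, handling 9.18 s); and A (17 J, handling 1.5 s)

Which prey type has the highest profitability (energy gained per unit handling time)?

In descending order of E/h:
A: 17/1.5 = 11.3 J/s
G: 2.66/3.47 = 0.767 J/s
D: 2.45/9.18 = 0.267 J/s

A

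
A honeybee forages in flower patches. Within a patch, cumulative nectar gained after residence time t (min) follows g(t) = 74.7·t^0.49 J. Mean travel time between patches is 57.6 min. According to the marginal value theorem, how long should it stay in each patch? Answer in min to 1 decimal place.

55.3 min

Optimal t* satisfies g'(t*) = g(t*)/(T + t*).
g'(t) = 0.49·74.7·t^-0.51. Setting 0.49·74.7·t^-0.51 = 74.7·t^0.49/(57.6+t) gives 0.49(57.6+t) = t, so 0.51·t = 0.49×57.6.
t* = 0.49×57.6/0.51 = 55.34 min.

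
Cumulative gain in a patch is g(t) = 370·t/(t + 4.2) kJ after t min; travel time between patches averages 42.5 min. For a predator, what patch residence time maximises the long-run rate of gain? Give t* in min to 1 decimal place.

13.4 min

By the marginal value theorem, leave when the instantaneous gain rate g'(t) equals the habitat-wide average g(t)/(T + t).
g'(t) = 370·4.2/(t + 4.2)². Setting 370·4.2/(t+4.2)² = 370t/[(t+4.2)(42.5+t)] gives 4.2(42.5+t) = t(t+4.2), so t² = 4.2×42.5 = 178.5.
t* = √178.5 = 13.36 min.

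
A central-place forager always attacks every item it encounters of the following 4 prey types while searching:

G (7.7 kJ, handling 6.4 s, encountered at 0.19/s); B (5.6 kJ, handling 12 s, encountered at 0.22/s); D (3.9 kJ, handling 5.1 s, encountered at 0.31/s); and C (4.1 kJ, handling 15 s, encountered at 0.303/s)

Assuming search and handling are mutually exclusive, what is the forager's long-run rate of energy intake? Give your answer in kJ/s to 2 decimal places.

0.47 kJ/s

R = Σλ_iE_i / (1 + Σλ_ih_i)
Numerator: 0.19×7.7 + 0.22×5.6 + 0.31×3.9 + 0.303×4.1 = 5.146
Denominator: 1 + 0.19×6.4 + 0.22×12 + 0.31×5.1 + 0.303×15 = 10.98
R = 5.146/10.98 = 0.4686 kJ/s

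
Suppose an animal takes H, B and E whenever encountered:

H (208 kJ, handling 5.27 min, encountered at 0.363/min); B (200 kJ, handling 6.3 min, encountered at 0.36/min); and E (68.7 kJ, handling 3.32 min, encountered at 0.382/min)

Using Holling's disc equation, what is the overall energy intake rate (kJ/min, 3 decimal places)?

26.941 kJ/min

R = (0.363×208 + 0.36×200 + 0.382×68.7) / (1 + 0.363×5.27 + 0.36×6.3 + 0.382×3.32) = 173.7/6.449 = 26.94 kJ/min.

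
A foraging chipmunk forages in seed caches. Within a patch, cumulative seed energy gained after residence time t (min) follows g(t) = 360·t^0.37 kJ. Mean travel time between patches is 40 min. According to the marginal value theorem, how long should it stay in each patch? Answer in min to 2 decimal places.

23.49 min

By the marginal value theorem, leave when the instantaneous gain rate g'(t) equals the habitat-wide average g(t)/(T + t).
g'(t) = 0.37·360·t^-0.63. Setting 0.37·360·t^-0.63 = 360·t^0.37/(40+t) gives 0.37(40+t) = t, so 0.63·t = 0.37×40.
t* = 0.37×40/0.63 = 23.49 min.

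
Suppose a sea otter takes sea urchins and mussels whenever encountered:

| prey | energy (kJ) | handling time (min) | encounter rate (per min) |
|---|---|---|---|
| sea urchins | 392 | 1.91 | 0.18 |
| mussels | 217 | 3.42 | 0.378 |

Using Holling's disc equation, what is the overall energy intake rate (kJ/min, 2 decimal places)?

57.87 kJ/min

R = Σλ_iE_i / (1 + Σλ_ih_i)
Numerator: 0.18×392 + 0.378×217 = 152.6
Denominator: 1 + 0.18×1.91 + 0.378×3.42 = 2.637
R = 152.6/2.637 = 57.87 kJ/min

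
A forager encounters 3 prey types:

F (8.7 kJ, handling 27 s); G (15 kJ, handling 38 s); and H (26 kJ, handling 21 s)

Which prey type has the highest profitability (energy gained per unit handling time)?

In descending order of E/h:
H: 26/21 = 1.24 kJ/s
G: 15/38 = 0.395 kJ/s
F: 8.7/27 = 0.322 kJ/s

H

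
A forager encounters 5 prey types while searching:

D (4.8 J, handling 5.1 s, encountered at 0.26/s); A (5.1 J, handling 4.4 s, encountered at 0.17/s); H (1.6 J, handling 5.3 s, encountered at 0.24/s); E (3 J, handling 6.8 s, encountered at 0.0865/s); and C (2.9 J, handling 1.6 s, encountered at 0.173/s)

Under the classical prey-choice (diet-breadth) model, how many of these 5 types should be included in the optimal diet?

3

E/h in descending order: C 1.81, A 1.16, D 0.941, E 0.441, H 0.302 J/s. The optimal diet is the largest prefix of this list for which every included type satisfies E_i/h_i > R on the types above it.
Rate on top 1: 0.3929. A: 1.16 > 0.3929 → include.
Rate on top 2: 0.676. D: 0.941 > 0.676 → include.
Rate on top 3: 0.7809. E: 0.441 < 0.7809 → exclude; stop.
Optimal diet: C, A, D — 3 of 5 types.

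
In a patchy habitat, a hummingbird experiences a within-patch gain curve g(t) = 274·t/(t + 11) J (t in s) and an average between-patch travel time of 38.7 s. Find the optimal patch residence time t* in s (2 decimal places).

20.63 s

Maximise g(t)/(T+t): set derivative to zero → g'(t)(T+t) = g(t).
g'(t) = 274·11/(t + 11)². Setting 274·11/(t+11)² = 274t/[(t+11)(38.7+t)] gives 11(38.7+t) = t(t+11), so t² = 11×38.7 = 425.7.
t* = √425.7 = 20.63 s.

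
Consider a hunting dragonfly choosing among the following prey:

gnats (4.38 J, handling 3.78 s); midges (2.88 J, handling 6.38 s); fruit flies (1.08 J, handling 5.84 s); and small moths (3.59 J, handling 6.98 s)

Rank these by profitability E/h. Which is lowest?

In descending order of E/h:
gnats: 4.38/3.78 = 1.16 J/s
small moths: 3.59/6.98 = 0.514 J/s
midges: 2.88/6.38 = 0.451 J/s
fruit flies: 1.08/5.84 = 0.185 J/s

fruit flies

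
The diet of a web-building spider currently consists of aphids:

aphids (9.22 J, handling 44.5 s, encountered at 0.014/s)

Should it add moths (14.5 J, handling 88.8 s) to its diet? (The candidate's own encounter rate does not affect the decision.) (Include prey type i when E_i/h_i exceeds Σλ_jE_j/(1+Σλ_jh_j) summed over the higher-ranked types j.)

On aphids alone, R = ΣλE/(1+Σλh) = 0.1291/1.623 = 0.07953 J/s.
Profitability of moths: 14.5/88.8 = 0.1633 J/s.
Since 0.1633 > R, including moths increases the long-run rate.

Yes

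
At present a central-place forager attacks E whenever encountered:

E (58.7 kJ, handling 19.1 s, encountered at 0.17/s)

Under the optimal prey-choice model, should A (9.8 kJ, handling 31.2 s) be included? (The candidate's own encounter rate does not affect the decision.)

No

On E alone, R = ΣλE/(1+Σλh) = 9.979/4.247 = 2.35 kJ/s.
Profitability of A: 9.8/31.2 = 0.3141 kJ/s.
0.3141 < 2.35, so adding A would lower the average — exclude it.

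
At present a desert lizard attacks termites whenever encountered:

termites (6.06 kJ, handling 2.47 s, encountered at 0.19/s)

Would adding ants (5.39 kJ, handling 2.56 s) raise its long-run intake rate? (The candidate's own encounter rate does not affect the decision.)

Yes

Intake rate on the current diet: R = (0.19×6.06) / (1 + 0.19×2.47) = 1.151/1.469 = 0.7836 kJ/s.
Profitability of ants: 5.39/2.56 = 2.105 kJ/s.
2.105 > 0.7836, so adding ants raises the average — include it.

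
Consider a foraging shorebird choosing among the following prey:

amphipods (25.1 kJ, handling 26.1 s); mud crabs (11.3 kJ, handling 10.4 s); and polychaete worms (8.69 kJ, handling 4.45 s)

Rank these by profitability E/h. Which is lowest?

In descending order of E/h:
polychaete worms: 8.69/4.45 = 1.95 kJ/s
mud crabs: 11.3/10.4 = 1.09 kJ/s
amphipods: 25.1/26.1 = 0.962 kJ/s

amphipods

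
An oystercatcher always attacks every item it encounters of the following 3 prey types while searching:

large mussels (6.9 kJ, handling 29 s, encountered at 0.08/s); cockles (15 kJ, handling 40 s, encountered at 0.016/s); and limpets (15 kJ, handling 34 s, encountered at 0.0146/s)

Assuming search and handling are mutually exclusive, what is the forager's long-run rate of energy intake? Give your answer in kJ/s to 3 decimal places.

R = (0.08×6.9 + 0.016×15 + 0.0146×15) / (1 + 0.08×29 + 0.016×40 + 0.0146×34) = 1.011/4.456 = 0.2269 kJ/s.

0.227 kJ/s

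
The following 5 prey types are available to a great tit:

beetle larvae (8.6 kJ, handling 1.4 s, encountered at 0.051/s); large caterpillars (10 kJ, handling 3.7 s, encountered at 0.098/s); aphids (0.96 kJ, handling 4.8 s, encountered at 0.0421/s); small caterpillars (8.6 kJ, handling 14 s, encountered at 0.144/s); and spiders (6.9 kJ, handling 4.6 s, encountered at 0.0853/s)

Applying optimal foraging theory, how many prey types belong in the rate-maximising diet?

E/h in descending order: beetle larvae 6.14, large caterpillars 2.7, spiders 1.5, small caterpillars 0.614, aphids 0.2 kJ/s. The optimal diet is the largest prefix of this list for which every included type satisfies E_i/h_i > R on the types above it.
Rate on top 1: 0.4094. large caterpillars: 2.7 > 0.4094 → include.
Rate on top 2: 0.9893. spiders: 1.5 > 0.9893 → include.
Rate on top 3: 1.099. small caterpillars: 0.614 < 1.099 → exclude; stop.
Optimal diet: beetle larvae, large caterpillars, spiders — 3 of 5 types.

3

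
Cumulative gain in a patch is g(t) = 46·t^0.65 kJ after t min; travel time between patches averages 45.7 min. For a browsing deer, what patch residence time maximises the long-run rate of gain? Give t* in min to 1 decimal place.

84.9 min

Optimal t* satisfies g'(t*) = g(t*)/(T + t*).
g'(t) = 0.65·46·t^-0.35. Setting 0.65·46·t^-0.35 = 46·t^0.65/(45.7+t) gives 0.65(45.7+t) = t, so 0.35·t = 0.65×45.7.
t* = 0.65×45.7/0.35 = 84.87 min.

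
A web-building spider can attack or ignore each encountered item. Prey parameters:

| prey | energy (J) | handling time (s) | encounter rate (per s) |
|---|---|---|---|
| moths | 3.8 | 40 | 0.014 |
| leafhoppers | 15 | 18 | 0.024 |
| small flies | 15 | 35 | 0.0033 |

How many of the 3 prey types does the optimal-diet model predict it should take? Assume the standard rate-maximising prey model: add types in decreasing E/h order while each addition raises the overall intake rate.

2

Profitabilities (E/h, J/s): leafhoppers 0.833, small flies 0.429, moths 0.095. Add prey in this order while the next type's profitability exceeds the intake rate on those already taken.
Rate on top 1: 0.2514. small flies: 0.429 > 0.2514 → include.
Rate on top 2: 0.2646. moths: 0.095 < 0.2646 → exclude; stop.
Optimal diet: leafhoppers, small flies — 2 of 3 types.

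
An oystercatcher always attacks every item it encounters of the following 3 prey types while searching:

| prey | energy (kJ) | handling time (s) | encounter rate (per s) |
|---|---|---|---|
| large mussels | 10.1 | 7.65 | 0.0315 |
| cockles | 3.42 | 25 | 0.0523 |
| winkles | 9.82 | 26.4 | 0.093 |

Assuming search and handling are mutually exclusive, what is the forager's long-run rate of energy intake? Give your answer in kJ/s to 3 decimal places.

R = Σλ_iE_i / (1 + Σλ_ih_i)
Numerator: 0.0315×10.1 + 0.0523×3.42 + 0.093×9.82 = 1.41
Denominator: 1 + 0.0315×7.65 + 0.0523×25 + 0.093×26.4 = 5.004
R = 1.41/5.004 = 0.2818 kJ/s

0.282 kJ/s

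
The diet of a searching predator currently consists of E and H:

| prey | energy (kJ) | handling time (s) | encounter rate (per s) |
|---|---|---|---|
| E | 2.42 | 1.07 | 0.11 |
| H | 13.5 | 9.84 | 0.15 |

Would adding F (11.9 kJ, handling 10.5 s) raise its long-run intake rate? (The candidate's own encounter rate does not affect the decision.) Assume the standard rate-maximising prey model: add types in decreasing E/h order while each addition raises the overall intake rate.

Yes

On E and H alone, R = ΣλE/(1+Σλh) = 2.291/2.594 = 0.8834 kJ/s.
F: E/h = 11.9/10.5 = 1.133 kJ/s.
Since 1.133 > R, including F increases the long-run rate.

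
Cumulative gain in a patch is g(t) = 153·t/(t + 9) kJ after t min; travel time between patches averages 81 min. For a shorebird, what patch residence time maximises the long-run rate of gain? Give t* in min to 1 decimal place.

27.0 min

By the marginal value theorem, leave when the instantaneous gain rate g'(t) equals the habitat-wide average g(t)/(T + t).
g'(t) = 153·9/(t + 9)². Setting 153·9/(t+9)² = 153t/[(t+9)(81+t)] gives 9(81+t) = t(t+9), so t² = 9×81 = 729.
t* = √729 = 27 min.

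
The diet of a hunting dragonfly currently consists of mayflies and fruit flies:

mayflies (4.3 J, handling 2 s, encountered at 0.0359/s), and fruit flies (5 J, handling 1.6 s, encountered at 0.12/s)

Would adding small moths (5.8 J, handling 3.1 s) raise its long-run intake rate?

Intake rate on the current diet: R = (0.0359×4.3 + 0.12×5) / (1 + 0.0359×2 + 0.12×1.6) = 0.7544/1.264 = 0.5969 J/s.
small moths: E/h = 5.8/3.1 = 1.871 J/s.
1.871 > 0.5969, so adding small moths raises the average — include it.

Yes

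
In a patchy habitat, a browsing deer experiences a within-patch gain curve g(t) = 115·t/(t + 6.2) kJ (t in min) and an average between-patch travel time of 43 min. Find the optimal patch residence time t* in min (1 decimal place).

Maximise g(t)/(T+t): set derivative to zero → g'(t)(T+t) = g(t).
g'(t) = 115·6.2/(t + 6.2)². Setting 115·6.2/(t+6.2)² = 115t/[(t+6.2)(43+t)] gives 6.2(43+t) = t(t+6.2), so t² = 6.2×43 = 266.6.
t* = √266.6 = 16.33 min.

16.3 min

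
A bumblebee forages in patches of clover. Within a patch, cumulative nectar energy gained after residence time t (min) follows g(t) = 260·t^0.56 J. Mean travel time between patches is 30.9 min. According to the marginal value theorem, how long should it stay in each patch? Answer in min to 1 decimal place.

39.3 min

Maximise g(t)/(T+t): set derivative to zero → g'(t)(T+t) = g(t).
g'(t) = 0.56·260·t^-0.44. Setting 0.56·260·t^-0.44 = 260·t^0.56/(30.9+t) gives 0.56(30.9+t) = t, so 0.44·t = 0.56×30.9.
t* = 0.56×30.9/0.44 = 39.33 min.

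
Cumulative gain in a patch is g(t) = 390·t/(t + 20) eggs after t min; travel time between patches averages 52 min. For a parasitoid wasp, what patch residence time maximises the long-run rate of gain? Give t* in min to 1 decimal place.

Maximise g(t)/(T+t): set derivative to zero → g'(t)(T+t) = g(t).
g'(t) = 390·20/(t + 20)². Setting 390·20/(t+20)² = 390t/[(t+20)(52+t)] gives 20(52+t) = t(t+20), so t² = 20×52 = 1040.
t* = √1040 = 32.25 min.

32.2 min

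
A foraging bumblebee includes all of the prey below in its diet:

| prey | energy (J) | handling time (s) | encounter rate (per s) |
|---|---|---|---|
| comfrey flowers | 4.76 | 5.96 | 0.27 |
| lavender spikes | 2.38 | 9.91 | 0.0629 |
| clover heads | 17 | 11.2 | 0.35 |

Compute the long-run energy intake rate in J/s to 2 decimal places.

R = (0.27×4.76 + 0.0629×2.38 + 0.35×17) / (1 + 0.27×5.96 + 0.0629×9.91 + 0.35×11.2) = 7.385/7.153 = 1.032 J/s.

1.03 J/s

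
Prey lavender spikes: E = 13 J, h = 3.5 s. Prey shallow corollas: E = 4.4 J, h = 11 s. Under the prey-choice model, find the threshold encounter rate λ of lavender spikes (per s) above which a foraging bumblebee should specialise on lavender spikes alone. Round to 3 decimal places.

0.034 per s

Drop shallow corollas once their profitability E₂/h₂ falls below the rate achievable on lavender spikes alone: E₂/h₂ = λE₁/(1 + λh₁).
Solve for λ: λE₁h₂ = E₂(1 + λh₁) → λ(E₁h₂ − E₂h₁) = E₂ → λ = E₂/(E₁h₂ − E₂h₁).
λ = 4.4/(13×11 − 4.4×3.5) = 4.4/127.6 = 0.03448 per s.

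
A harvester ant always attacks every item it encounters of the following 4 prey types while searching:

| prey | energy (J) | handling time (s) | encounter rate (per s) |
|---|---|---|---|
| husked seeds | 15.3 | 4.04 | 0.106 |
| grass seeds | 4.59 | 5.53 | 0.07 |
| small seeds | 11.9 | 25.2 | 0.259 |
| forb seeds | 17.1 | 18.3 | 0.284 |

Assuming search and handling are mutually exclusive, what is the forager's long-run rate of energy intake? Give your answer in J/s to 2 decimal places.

0.73 J/s

R = Σλ_iE_i / (1 + Σλ_ih_i)
Numerator: 0.106×15.3 + 0.07×4.59 + 0.259×11.9 + 0.284×17.1 = 9.882
Denominator: 1 + 0.106×4.04 + 0.07×5.53 + 0.259×25.2 + 0.284×18.3 = 13.54
R = 9.882/13.54 = 0.7298 J/s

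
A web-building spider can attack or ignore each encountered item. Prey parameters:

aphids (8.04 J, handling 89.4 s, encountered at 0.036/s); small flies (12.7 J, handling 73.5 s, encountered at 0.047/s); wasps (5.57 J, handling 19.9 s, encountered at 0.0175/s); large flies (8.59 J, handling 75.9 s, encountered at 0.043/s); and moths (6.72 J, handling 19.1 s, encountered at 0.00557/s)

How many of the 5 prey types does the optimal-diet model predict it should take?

3

Profitabilities (E/h, J/s): moths 0.352, wasps 0.28, small flies 0.173, large flies 0.113, aphids 0.0899. Add prey in this order while the next type's profitability exceeds the intake rate on those already taken.
Rate on top 1: 0.03383. wasps: 0.28 > 0.03383 → include.
Rate on top 2: 0.09274. small flies: 0.173 > 0.09274 → include.
Rate on top 3: 0.1491. large flies: 0.113 < 0.1491 → exclude; stop.
Optimal diet: moths, wasps, small flies — 3 of 5 types.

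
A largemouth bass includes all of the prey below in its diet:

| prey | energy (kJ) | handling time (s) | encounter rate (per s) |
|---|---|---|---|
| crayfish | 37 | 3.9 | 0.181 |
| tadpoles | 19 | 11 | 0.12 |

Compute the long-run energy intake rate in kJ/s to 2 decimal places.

2.97 kJ/s

Energy encountered per unit search time: 0.181×37 + 0.12×19 = 8.977 kJ/s.
Handling time per unit search time: 0.181×3.9 + 0.12×11 = 2.026.
Rate = 8.977/(1 + 2.026) = 2.967 kJ/s.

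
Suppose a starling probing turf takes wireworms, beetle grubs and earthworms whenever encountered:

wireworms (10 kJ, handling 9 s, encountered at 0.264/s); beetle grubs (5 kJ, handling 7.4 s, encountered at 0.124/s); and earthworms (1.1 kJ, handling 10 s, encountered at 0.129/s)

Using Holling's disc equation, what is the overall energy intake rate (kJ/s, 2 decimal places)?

R = Σλ_iE_i / (1 + Σλ_ih_i)
Numerator: 0.264×10 + 0.124×5 + 0.129×1.1 = 3.402
Denominator: 1 + 0.264×9 + 0.124×7.4 + 0.129×10 = 5.584
R = 3.402/5.584 = 0.6093 kJ/s

0.61 kJ/s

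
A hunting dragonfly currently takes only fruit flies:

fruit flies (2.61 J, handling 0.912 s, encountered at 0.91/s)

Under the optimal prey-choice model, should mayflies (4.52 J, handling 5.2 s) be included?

No

Intake rate on the current diet: R = (0.91×2.61) / (1 + 0.91×0.912) = 2.375/1.83 = 1.298 J/s.
Profitability of mayflies: 4.52/5.2 = 0.8692 J/s.
0.8692 < 1.298, so adding mayflies would lower the average — exclude it.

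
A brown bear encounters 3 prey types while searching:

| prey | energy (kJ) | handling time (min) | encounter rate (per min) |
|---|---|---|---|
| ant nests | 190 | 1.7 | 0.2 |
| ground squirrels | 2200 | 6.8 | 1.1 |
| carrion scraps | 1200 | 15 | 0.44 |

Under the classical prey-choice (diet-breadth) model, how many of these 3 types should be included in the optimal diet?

1

Rank by E/h (kJ/min): ground squirrels 324, ant nests 112, carrion scraps 80. Include each in turn until the next type's E/h falls below the running intake rate.
Rate on top 1: 285.4. ant nests: 112 < 285.4 → exclude; stop.
Optimal diet: ground squirrels — 1 of 3 types.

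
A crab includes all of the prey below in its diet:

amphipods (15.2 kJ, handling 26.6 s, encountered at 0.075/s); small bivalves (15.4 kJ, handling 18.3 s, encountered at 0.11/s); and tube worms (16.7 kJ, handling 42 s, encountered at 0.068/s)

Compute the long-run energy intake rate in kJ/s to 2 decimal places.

R = (0.075×15.2 + 0.11×15.4 + 0.068×16.7) / (1 + 0.075×26.6 + 0.11×18.3 + 0.068×42) = 3.97/7.864 = 0.5048 kJ/s.

0.50 kJ/s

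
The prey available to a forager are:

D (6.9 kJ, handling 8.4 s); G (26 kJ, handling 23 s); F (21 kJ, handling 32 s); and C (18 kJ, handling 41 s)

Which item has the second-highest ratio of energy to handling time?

In descending order of E/h:
G: 26/23 = 1.13 kJ/s
D: 6.9/8.4 = 0.821 kJ/s
F: 21/32 = 0.656 kJ/s
C: 18/41 = 0.439 kJ/s

D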